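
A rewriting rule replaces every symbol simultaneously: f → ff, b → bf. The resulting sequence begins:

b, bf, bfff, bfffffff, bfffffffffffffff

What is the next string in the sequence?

bfffffffffffffffffffffffffffffff

Replace each of the 16 characters of bfffffffffffffff in place — bf ff ff ff ff ff ff ff ff ff ff ff ff ff ff ff — and concatenate.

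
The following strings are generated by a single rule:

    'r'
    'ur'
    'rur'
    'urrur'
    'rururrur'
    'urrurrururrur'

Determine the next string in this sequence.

rururrururrurrururrur

This is a Fibonacci-style word recurrence s(k) = s(k−2)·s(k−1): e.g. r·ur = rur.
So term 7 is rururrur·urrurrururrur.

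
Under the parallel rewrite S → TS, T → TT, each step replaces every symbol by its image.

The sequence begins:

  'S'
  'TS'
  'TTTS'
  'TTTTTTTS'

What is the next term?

Apply φ to TTTTTTTS symbol by symbol: T→TT, T→TT, T→TT, T→TT, T→TT, T→TT, T→TT, S→TS; joined: TT TT TT TT TT TT TT TS.

TTTTTTTTTTTTTTTS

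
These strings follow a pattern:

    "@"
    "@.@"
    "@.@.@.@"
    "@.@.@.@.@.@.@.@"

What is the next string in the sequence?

Each string is two copies of the previous one joined by '.'.
Doubling @.@.@.@.@.@.@.@ with '.' between the halves:

@.@.@.@.@.@.@.@.@.@.@.@.@.@.@.@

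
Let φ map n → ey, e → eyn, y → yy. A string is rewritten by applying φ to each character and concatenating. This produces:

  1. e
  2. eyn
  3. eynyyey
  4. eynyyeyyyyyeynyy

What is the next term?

Rewriting the 16 symbols of eynyyeyyyyyeynyy one by one yields eyn yy ey yy yy eyn yy yy yy yy yy eyn yy ey yy yy; concatenated:

eynyyeyyyyyeynyyyyyyyyyyeynyyeyyyyy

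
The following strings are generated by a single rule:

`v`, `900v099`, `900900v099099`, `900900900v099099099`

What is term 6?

900900900900900v099099099099099

Every step adds 900 to the front and 099 to the end of the previous string.
From 900900900v099099099, 2 further steps: 900900900v099099099 → 900900900900v099099099099 → (answer).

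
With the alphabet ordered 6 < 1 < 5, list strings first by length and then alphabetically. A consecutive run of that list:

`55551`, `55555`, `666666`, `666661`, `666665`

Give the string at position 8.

666615

Continuing the enumeration 3 steps past 666665: 666665 → 666616 → 666611 → (answer).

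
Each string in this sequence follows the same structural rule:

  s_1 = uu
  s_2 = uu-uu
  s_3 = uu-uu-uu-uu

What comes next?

uu-uu-uu-uu-uu-uu-uu-uu

Each string is two copies of the previous one joined by '-'.
One more doubling of uu-uu-uu-uu gives the answer.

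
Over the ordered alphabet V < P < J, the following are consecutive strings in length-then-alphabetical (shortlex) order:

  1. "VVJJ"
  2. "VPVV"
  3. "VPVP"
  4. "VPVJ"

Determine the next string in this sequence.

Find the rightmost character of VPVJ below J, bump it to the next letter, and reset everything to its right to V.

VPPV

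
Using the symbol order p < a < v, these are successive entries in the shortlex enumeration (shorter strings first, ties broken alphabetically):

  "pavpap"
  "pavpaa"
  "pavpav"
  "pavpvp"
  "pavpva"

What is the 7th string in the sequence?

pavapp

Stepping forward 2 times from pavpva: pavpva → pavpvv, then the target.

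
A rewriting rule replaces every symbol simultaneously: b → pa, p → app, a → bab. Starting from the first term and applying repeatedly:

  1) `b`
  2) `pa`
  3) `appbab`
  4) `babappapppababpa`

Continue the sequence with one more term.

Replace each of the 16 characters of babappapppababpa in place — pa bab pa bab app app bab app app app bab pa bab pa app bab — and concatenate.

pababpababappappbabappappappbabpababpaappbab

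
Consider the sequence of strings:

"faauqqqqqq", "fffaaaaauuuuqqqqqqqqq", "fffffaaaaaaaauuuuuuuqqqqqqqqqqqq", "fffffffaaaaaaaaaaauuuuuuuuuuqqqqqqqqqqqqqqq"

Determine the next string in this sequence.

fffffffffaaaaaaaaaaaaaauuuuuuuuuuuuuqqqqqqqqqqqqqqqqqq

Term n consists of 2n-1 f's, followed by 3n-1 a's, followed by 3n-2 u's, followed by 3n+3 q's (n = 1, 2, …).
At n = 5 the blocks have lengths 9, 14, 13, 18.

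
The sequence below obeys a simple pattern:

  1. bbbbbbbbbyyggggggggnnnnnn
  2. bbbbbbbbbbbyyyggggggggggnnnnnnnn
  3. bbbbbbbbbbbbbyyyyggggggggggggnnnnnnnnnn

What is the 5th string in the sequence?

Reading off run lengths: b runs 9, 11, 13; y runs 2, 3, 4; g runs 8, 10, 12; n runs 6, 8, 10 — each is linear in n, where the shown terms are n = 3, 4, 5.
For term 5, n = 7, so the run lengths are 17, 6, 16, 14.

bbbbbbbbbbbbbbbbbyyyyyyggggggggggggggggnnnnnnnnnnnnnn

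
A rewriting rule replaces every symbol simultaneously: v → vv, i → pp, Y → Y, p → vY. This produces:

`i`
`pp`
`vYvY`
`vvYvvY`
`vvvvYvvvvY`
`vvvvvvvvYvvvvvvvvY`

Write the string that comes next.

Rewriting the 18 symbols of vvvvvvvvYvvvvvvvvY one by one yields vv vv vv vv vv vv vv vv Y vv vv vv vv vv vv vv vv Y; concatenated:

vvvvvvvvvvvvvvvvYvvvvvvvvvvvvvvvvY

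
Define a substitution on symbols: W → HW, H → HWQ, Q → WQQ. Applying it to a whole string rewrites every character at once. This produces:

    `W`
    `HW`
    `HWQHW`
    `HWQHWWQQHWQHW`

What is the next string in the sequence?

Rewriting the 13 symbols of HWQHWWQQHWQHW one by one yields HWQ HW WQQ HWQ HW HW WQQ WQQ HWQ HW WQQ HWQ HW; concatenated:

HWQHWWQQHWQHWHWWQQWQQHWQHWWQQHWQHW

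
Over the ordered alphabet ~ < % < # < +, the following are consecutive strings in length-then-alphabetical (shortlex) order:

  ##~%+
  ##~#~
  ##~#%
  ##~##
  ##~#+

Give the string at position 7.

##~+%

Stepping forward 2 times from ##~#+: ##~#+ → ##~+~, then the target.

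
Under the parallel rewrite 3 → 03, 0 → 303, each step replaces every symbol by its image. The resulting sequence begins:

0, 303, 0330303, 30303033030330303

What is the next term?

Applying the rule to each of the 17 symbols of 30303033030330303 gives the pieces 03 303 03 303 03 303 03 03 303 03 303 03 03 303 03 303 03, which concatenate to the answer.

03303033030330303033030330303033030330303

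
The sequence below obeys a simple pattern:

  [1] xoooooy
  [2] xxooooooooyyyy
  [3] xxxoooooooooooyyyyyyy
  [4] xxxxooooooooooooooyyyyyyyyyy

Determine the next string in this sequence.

Each string has the form x^{n} o^{3n+2} y^{3n-2} (n = 1, 2, …).
At n = 5 the blocks have lengths 5, 17, 13.

xxxxxoooooooooooooooooyyyyyyyyyyyyy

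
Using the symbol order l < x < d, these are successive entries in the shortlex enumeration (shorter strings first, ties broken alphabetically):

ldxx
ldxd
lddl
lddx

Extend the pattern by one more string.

The successor of lddx increments the rightmost position that isn't already d and resets every position after it to l.

lddd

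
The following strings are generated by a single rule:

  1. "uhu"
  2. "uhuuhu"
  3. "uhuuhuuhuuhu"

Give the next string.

s(k+1) = s(k)·s(k) — each term doubles the last.
One more doubling of uhuuhuuhuuhu gives the answer.

uhuuhuuhuuhuuhuuhuuhuuhu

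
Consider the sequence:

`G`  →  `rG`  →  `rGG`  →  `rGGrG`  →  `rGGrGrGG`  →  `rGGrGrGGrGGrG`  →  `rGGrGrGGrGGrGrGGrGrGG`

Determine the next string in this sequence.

From term 3 onward, concatenate the last term with the second-to-last: rG·G = rGG, rGG·rG = rGGrG, …
The next term joins rGGrGrGGrGGrGrGGrGrGG and rGGrGrGGrGGrG.

rGGrGrGGrGGrGrGGrGrGGrGGrGrGGrGGrG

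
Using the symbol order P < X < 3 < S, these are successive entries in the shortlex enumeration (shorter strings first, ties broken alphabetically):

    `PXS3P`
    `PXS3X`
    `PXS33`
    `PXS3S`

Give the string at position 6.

PXSSX

Continuing the enumeration 2 steps past PXS3S: PXS3S → PXSSP → (answer).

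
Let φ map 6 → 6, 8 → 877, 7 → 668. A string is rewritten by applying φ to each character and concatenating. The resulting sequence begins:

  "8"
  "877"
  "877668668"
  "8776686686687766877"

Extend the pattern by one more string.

Rewriting the 19 symbols of 8776686686687766877 one by one yields 877 668 668 6 6 877 6 6 877 6 6 877 668 668 6 6 877 668 668; concatenated:

87766866866877668776687766866866877668668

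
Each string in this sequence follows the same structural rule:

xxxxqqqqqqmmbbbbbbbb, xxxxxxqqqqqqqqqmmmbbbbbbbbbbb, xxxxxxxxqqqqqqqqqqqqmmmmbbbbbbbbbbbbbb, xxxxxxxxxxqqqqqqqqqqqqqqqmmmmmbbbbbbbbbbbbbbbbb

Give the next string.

The n-th term is 2n x's then 3n q's then n m's then 3n+2 b's, where the shown terms are n = 2, 3, 4, 5.
Setting n = 6 gives 12, 18, 6, 20 characters in each block.

xxxxxxxxxxxxqqqqqqqqqqqqqqqqqqmmmmmmbbbbbbbbbbbbbbbbbbbb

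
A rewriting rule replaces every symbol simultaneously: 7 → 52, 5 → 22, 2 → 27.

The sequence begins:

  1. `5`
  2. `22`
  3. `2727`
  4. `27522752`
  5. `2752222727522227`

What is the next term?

Applying the rule to each of the 16 symbols of 2752222727522227 gives the pieces 27 52 22 27 27 27 27 52 27 52 22 27 27 27 27 52, which concatenate to the answer.

27522227272727522752222727272752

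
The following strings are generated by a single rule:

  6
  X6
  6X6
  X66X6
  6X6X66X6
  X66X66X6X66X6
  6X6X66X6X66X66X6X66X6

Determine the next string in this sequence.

X66X66X6X66X66X6X66X6X66X66X6X66X6

Each term (from the third on) is the two preceding terms concatenated in order: term 3 = 6·X6 = 6X6.
The next term joins X66X66X6X66X6 and 6X6X66X6X66X66X6X66X6.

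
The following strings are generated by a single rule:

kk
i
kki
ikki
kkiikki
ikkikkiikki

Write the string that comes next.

kkiikkiikkikkiikki

From term 3 onward, concatenate the second-to-last term with the last: kk·i = kki, i·kki = ikki, …
Continuing: kkiikki · ikkikkiikki gives term 7.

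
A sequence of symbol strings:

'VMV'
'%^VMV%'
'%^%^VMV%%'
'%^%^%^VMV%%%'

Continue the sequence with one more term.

s(k+1) = %^·s(k)·%, so each term gains %^ as a prefix and % as a suffix.
Applying this once more to %^%^%^VMV%%%:

%^%^%^%^VMV%%%%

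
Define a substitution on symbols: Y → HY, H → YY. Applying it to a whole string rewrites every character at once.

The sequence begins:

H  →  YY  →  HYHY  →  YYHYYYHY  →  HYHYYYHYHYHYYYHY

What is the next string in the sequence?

YYHYYYHYHYHYYYHYYYHYYYHYHYHYYYHY

Applying the rule to each of the 16 symbols of HYHYYYHYHYHYYYHY gives the pieces YY HY YY HY HY HY YY HY YY HY YY HY HY HY YY HY, which concatenate to the answer.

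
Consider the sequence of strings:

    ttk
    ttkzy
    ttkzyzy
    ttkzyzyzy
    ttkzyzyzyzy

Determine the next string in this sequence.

The strings grow by a fixed suffix zy each time.
Applying this once more to ttkzyzyzyzy:

ttkzyzyzyzyzy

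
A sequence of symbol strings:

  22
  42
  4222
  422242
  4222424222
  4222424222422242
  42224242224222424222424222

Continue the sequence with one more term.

422242422242224242224242224222424222422242

This is a Fibonacci-style word recurrence s(k) = s(k−1)·s(k−2): e.g. 42·22 = 4222.
Continuing: 42224242224222424222424222 · 4222424222422242 gives term 8.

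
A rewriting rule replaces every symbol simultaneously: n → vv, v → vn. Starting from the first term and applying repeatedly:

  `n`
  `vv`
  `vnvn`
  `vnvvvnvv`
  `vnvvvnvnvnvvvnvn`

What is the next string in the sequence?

φ(vnvvvnvnvnvvvnvn) expands symbol-by-symbol to vn vv vn vn vn vv vn vv vn vv vn vn vn vv vn vv; joining the 16 pieces gives the next term.

vnvvvnvnvnvvvnvvvnvvvnvnvnvvvnvv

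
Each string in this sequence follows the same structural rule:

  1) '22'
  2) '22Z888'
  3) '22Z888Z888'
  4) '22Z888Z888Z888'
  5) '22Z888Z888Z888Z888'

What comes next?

Each term is the previous one with Z888 appended.
Applying this once more to 22Z888Z888Z888Z888:

22Z888Z888Z888Z888Z888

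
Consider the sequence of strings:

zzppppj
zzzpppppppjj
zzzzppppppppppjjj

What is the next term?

zzzzzpppppppppppppjjjj

Reading off run lengths: z runs 2, 3, 4; p runs 4, 7, 10; j runs 1, 2, 3 — each is linear in n (n = 1, 2, …).
At n = 4 the blocks have lengths 5, 13, 4.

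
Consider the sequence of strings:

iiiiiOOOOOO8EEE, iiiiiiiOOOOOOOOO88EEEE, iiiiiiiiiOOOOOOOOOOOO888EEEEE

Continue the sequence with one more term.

iiiiiiiiiiiOOOOOOOOOOOOOOO8888EEEEEE

Term n consists of 2n+1 i's, followed by 3n O's, followed by n-1 8's, followed by n+1 E's, where the shown terms are n = 2, 3, 4.
At n = 5 the blocks have lengths 11, 15, 4, 6.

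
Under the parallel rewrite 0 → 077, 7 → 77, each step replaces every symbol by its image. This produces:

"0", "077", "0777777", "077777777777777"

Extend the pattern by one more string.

0777777777777777777777777777777

φ(077777777777777) expands symbol-by-symbol to 077 77 77 77 77 77 77 77 77 77 77 77 77 77 77; joining the 15 pieces gives the next term.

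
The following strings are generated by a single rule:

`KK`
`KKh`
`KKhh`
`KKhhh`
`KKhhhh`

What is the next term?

Each term is the previous one with h appended.
Applying this once more to KKhhhh:

KKhhhhh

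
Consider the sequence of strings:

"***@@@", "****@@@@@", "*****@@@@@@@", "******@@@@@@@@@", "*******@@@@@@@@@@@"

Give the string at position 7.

Reading off run lengths: * runs 3, 4, 5, 6, 7; @ runs 3, 5, 7, 9, 11 — each is linear in n (n = 1, 2, …).
For term 7, n = 7, so the run lengths are 9, 15.

*********@@@@@@@@@@@@@@@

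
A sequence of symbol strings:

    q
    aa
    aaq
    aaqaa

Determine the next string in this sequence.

aaqaaaaq

Each term (from the third on) is the previous term followed by the one before it: term 3 = aa·q = aaq.
Continuing: aaqaa · aaq gives term 5.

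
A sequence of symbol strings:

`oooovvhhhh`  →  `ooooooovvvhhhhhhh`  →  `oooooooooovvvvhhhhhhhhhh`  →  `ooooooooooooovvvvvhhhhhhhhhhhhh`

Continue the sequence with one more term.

Term n consists of 3n+1 o's, followed by n+1 v's, followed by 3n+1 h's (n = 1, 2, …).
For the next term, n = 5, so the run lengths are 16, 6, 16.

oooooooooooooooovvvvvvhhhhhhhhhhhhhhhh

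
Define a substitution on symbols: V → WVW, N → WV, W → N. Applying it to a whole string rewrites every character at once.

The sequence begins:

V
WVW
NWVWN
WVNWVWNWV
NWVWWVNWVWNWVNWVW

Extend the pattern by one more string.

φ(NWVWWVNWVWNWVNWVW) expands symbol-by-symbol to WV N WVW N N WVW WV N WVW N WV N WVW WV N WVW N; joining the 17 pieces gives the next term.

WVNWVWNNWVWWVNWVWNWVNWVWWVNWVWN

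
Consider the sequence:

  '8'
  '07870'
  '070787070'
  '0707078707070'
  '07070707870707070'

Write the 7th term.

0707070707078707070707070

Each term wraps the previous one in 07 on the left and 70 on the right.
From 07070707870707070, 2 further steps: 07070707870707070 → 070707070787070707070 → (answer).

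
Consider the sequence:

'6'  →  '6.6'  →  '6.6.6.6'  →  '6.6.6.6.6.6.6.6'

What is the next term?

Every step duplicates the string with '.' between the halves.
Doubling 6.6.6.6.6.6.6.6 with '.' between the halves:

6.6.6.6.6.6.6.6.6.6.6.6.6.6.6.6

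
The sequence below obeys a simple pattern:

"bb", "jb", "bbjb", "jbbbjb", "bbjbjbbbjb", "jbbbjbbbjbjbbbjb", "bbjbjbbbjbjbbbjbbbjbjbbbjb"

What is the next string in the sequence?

jbbbjbbbjbjbbbjbbbjbjbbbjbjbbbjbbbjbjbbbjb

Each term (from the third on) is the two preceding terms concatenated in order: term 3 = bb·jb = bbjb.
The next term joins jbbbjbbbjbjbbbjb and bbjbjbbbjbjbbbjbbbjbjbbbjb.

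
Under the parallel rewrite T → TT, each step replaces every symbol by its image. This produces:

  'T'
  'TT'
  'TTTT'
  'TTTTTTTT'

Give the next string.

Expanding TTTTTTTT: T→TT, T→TT, T→TT, T→TT, T→TT, T→TT, T→TT, T→TT. Concatenated: TT TT TT TT TT TT TT TT.

TTTTTTTTTTTTTTTT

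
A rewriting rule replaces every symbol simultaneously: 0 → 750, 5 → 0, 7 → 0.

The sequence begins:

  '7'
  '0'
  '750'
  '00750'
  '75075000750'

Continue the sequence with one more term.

007500075075075000750

Rewriting each symbol of 75075000750: 7→0, 5→0, 0→750, 7→0, 5→0, 0→750, 0→750, 0→750, 7→0, 5→0, 0→750, which concatenates to 0 0 750 0 0 750 750 750 0 0 750.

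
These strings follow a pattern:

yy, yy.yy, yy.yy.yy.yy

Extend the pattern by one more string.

Every step duplicates the string with '.' between the halves.
Doubling yy.yy.yy.yy with '.' between the halves:

yy.yy.yy.yy.yy.yy.yy.yy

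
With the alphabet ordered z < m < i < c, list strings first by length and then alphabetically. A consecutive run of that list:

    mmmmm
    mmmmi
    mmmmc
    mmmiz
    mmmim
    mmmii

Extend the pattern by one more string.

The successor of mmmii increments the rightmost position that isn't already c and resets every position after it to z.

mmmic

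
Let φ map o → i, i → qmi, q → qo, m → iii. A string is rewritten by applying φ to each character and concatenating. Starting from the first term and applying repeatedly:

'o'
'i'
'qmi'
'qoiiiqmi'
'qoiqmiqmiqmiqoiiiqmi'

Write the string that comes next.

φ(qoiqmiqmiqmiqoiiiqmi) expands symbol-by-symbol to qo i qmi qo iii qmi qo iii qmi qo iii qmi qo i qmi qmi qmi qo iii qmi; joining the 20 pieces gives the next term.

qoiqmiqoiiiqmiqoiiiqmiqoiiiqmiqoiqmiqmiqmiqoiiiqmi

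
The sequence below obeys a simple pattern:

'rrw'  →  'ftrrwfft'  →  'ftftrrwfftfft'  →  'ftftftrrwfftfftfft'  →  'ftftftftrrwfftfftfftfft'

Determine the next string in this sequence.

ftftftftftrrwfftfftfftfftfft

Each term wraps the previous one in ft on the left and fft on the right.
One more step from ftftftftrrwfftfftfftfft gives the answer.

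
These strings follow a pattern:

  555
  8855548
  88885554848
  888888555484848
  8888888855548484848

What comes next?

s(k+1) = 88·s(k)·48, so each term gains 88 as a prefix and 48 as a suffix.
So the next term is 88·8888888855548484848·48.

88888888885554848484848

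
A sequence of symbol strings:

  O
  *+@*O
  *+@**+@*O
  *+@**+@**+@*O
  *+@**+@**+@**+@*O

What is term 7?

*+@**+@**+@**+@**+@**+@*O

Every step adds *+@* at the front: s(k+1) = *+@*·s(k).
From *+@**+@**+@**+@*O, 2 further steps: *+@**+@**+@**+@*O → *+@**+@**+@**+@**+@*O → (answer).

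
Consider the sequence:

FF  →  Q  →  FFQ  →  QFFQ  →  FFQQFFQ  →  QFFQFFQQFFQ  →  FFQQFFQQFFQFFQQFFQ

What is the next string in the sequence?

From term 3 onward, concatenate the second-to-last term with the last: FF·Q = FFQ, Q·FFQ = QFFQ, …
So term 8 is QFFQFFQQFFQ·FFQQFFQQFFQFFQQFFQ.

QFFQFFQQFFQFFQQFFQQFFQFFQQFFQ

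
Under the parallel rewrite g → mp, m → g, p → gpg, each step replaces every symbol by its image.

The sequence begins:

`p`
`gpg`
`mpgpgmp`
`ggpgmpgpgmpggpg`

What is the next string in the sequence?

mpmpgpgmpggpgmpgpgmpggpgmpmpgpgmp

Applying the rule to each of the 15 symbols of ggpgmpgpgmpggpg gives the pieces mp mp gpg mp g gpg mp gpg mp g gpg mp mp gpg mp, which concatenate to the answer.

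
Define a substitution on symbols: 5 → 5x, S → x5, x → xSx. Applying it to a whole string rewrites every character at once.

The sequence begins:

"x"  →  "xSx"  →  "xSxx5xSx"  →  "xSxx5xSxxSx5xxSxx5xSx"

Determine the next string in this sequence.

xSxx5xSxxSx5xxSxx5xSxxSxx5xSx5xxSxxSxx5xSxxSx5xxSxx5xSx

φ(xSxx5xSxxSx5xxSxx5xSx) expands symbol-by-symbol to xSx x5 xSx xSx 5x xSx x5 xSx xSx x5 xSx 5x xSx xSx x5 xSx xSx 5x xSx x5 xSx; joining the 21 pieces gives the next term.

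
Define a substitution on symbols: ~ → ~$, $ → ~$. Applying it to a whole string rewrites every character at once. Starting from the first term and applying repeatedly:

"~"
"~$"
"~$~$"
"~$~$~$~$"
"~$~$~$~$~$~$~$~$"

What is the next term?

Applying the rule to each of the 16 symbols of ~$~$~$~$~$~$~$~$ gives the pieces ~$ ~$ ~$ ~$ ~$ ~$ ~$ ~$ ~$ ~$ ~$ ~$ ~$ ~$ ~$ ~$, which concatenate to the answer.

~$~$~$~$~$~$~$~$~$~$~$~$~$~$~$~$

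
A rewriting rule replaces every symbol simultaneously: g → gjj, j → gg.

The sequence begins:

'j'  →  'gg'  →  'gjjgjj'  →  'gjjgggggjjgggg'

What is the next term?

φ(gjjgggggjjgggg) expands symbol-by-symbol to gjj gg gg gjj gjj gjj gjj gjj gg gg gjj gjj gjj gjj; joining the 14 pieces gives the next term.

gjjgggggjjgjjgjjgjjgjjgggggjjgjjgjjgjj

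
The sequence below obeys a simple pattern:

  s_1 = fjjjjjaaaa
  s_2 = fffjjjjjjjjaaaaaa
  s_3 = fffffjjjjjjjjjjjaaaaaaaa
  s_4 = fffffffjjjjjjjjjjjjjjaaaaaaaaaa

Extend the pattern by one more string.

fffffffffjjjjjjjjjjjjjjjjjaaaaaaaaaaaa

The n-th term is 2n-1 f's then 3n+2 j's then 2n+2 a's (n = 1, 2, …).
Setting n = 5 gives 9, 17, 12 characters in each block.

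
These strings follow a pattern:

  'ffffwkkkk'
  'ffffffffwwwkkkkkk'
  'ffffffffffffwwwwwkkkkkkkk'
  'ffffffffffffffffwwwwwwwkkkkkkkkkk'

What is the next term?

ffffffffffffffffffffwwwwwwwwwkkkkkkkkkkkk

Reading off run lengths: f runs 4, 8, 12, 16; w runs 1, 3, 5, 7; k runs 4, 6, 8, 10 — each is linear in n (n = 1, 2, …).
Setting n = 5 gives 20, 9, 12 characters in each block.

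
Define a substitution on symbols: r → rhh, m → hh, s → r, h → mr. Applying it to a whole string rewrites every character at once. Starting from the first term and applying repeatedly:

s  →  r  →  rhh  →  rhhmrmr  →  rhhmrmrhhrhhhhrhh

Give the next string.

Rewriting the 17 symbols of rhhmrmrhhrhhhhrhh one by one yields rhh mr mr hh rhh hh rhh mr mr rhh mr mr mr mr rhh mr mr; concatenated:

rhhmrmrhhrhhhhrhhmrmrrhhmrmrmrmrrhhmrmr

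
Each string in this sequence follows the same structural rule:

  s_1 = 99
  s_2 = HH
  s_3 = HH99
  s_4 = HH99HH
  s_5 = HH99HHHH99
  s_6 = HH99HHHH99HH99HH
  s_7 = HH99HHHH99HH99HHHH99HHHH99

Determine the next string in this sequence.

HH99HHHH99HH99HHHH99HHHH99HH99HHHH99HH99HH

This is a Fibonacci-style word recurrence s(k) = s(k−1)·s(k−2): e.g. HH·99 = HH99.
So term 8 is HH99HHHH99HH99HHHH99HHHH99·HH99HHHH99HH99HH.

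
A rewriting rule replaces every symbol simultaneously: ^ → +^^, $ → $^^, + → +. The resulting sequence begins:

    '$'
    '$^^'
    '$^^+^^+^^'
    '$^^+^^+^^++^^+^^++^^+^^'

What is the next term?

$^^+^^+^^++^^+^^++^^+^^+++^^+^^++^^+^^+++^^+^^++^^+^^

Replace each of the 23 characters of $^^+^^+^^++^^+^^++^^+^^ in place — $^^ +^^ +^^ + +^^ +^^ + +^^ +^^ + + +^^ +^^ + +^^ +^^ + + +^^ +^^ + +^^ +^^ — and concatenate.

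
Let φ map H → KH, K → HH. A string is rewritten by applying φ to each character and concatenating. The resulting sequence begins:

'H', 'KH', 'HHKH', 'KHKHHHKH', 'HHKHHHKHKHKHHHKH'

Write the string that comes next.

KHKHHHKHKHKHHHKHHHKHHHKHKHKHHHKH

Applying the rule to each of the 16 symbols of HHKHHHKHKHKHHHKH gives the pieces KH KH HH KH KH KH HH KH HH KH HH KH KH KH HH KH, which concatenate to the answer.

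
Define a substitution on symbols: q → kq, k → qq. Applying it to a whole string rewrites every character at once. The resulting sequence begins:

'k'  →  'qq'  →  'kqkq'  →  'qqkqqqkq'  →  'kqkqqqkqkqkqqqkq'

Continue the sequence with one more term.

Rewriting the 16 symbols of kqkqqqkqkqkqqqkq one by one yields qq kq qq kq kq kq qq kq qq kq qq kq kq kq qq kq; concatenated:

qqkqqqkqkqkqqqkqqqkqqqkqkqkqqqkq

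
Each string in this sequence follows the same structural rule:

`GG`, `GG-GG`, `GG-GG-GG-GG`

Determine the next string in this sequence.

s(k+1) = s(k)·-·s(k) — each term doubles the last with '-' between the halves.
Doubling GG-GG-GG-GG with '-' between the halves:

GG-GG-GG-GG-GG-GG-GG-GG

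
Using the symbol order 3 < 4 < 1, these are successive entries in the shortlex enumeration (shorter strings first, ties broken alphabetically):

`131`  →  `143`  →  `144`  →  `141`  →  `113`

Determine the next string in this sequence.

114

The successor of 113 increments the rightmost position that isn't already 1 and resets every position after it to 3.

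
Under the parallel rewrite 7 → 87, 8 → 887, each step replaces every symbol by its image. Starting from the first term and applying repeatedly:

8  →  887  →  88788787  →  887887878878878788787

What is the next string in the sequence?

8878878788788787887878878878788788787887878878878788787

φ(887887878878878788787) expands symbol-by-symbol to 887 887 87 887 887 87 887 87 887 887 87 887 887 87 887 87 887 887 87 887 87; joining the 21 pieces gives the next term.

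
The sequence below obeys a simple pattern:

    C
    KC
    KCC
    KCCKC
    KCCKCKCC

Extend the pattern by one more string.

KCCKCKCCKCCKC

Each term (from the third on) is the previous term followed by the one before it: term 3 = KC·C = KCC.
The next term joins KCCKCKCC and KCCKC.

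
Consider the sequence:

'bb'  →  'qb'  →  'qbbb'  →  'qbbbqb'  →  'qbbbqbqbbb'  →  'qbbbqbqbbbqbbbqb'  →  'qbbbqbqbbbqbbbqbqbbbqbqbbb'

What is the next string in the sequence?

From term 3 onward, concatenate the last term with the second-to-last: qb·bb = qbbb, qbbb·qb = qbbbqb, …
Continuing: qbbbqbqbbbqbbbqbqbbbqbqbbb · qbbbqbqbbbqbbbqb gives term 8.

qbbbqbqbbbqbbbqbqbbbqbqbbbqbbbqbqbbbqbbbqb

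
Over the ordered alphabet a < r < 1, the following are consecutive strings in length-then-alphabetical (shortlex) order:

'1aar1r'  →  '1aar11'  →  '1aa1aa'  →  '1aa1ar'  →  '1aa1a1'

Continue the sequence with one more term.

The successor of 1aa1a1 increments the rightmost position that isn't already 1 and resets every position after it to a.

1aa1ra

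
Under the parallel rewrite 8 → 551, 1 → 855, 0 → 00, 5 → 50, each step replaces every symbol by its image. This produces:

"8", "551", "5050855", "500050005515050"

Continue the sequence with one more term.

Applying the rule to each of the 15 symbols of 500050005515050 gives the pieces 50 00 00 00 50 00 00 00 50 50 855 50 00 50 00, which concatenate to the answer.

5000000050000000505085550005000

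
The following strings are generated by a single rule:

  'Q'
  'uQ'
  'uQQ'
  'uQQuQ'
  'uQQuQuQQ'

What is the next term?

Each term (from the third on) is the previous term followed by the one before it: term 3 = uQ·Q = uQQ.
So term 6 is uQQuQuQQ·uQQuQ.

uQQuQuQQuQQuQ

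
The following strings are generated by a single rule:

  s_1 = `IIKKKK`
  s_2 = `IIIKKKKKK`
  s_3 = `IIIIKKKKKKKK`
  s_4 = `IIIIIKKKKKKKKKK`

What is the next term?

Reading off run lengths: I runs 2, 3, 4, 5; K runs 4, 6, 8, 10 — each is linear in n, where the shown terms are n = 2, 3, 4, 5.
At n = 6 the blocks have lengths 6, 12.

IIIIIIKKKKKKKKKKKK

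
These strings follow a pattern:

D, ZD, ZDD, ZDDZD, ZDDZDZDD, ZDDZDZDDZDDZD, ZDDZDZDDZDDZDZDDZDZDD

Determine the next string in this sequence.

ZDDZDZDDZDDZDZDDZDZDDZDDZDZDDZDDZD

This is a Fibonacci-style word recurrence s(k) = s(k−1)·s(k−2): e.g. ZD·D = ZDD.
The next term joins ZDDZDZDDZDDZDZDDZDZDD and ZDDZDZDDZDDZD.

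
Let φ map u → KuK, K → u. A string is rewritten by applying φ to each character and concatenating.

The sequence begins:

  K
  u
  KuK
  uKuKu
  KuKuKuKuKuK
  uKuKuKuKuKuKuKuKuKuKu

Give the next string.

KuKuKuKuKuKuKuKuKuKuKuKuKuKuKuKuKuKuKuKuKuK

Applying the rule to each of the 21 symbols of uKuKuKuKuKuKuKuKuKuKu gives the pieces KuK u KuK u KuK u KuK u KuK u KuK u KuK u KuK u KuK u KuK u KuK, which concatenate to the answer.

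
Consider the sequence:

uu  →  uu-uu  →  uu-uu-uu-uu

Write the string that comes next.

Every step duplicates the string with '-' between the halves.
Doubling uu-uu-uu-uu with '-' between the halves:

uu-uu-uu-uu-uu-uu-uu-uu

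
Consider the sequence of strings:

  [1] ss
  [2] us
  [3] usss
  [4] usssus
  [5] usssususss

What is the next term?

usssususssusssus

This is a Fibonacci-style word recurrence s(k) = s(k−1)·s(k−2): e.g. us·ss = usss.
The next term joins usssususss and usssus.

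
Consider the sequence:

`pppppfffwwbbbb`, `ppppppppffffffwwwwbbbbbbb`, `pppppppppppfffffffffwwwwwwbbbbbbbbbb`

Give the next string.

Each string has the form p^{3n+2} f^{3n} w^{2n} b^{3n+1} (n = 1, 2, …).
For the next term, n = 4, so the run lengths are 14, 12, 8, 13.

ppppppppppppppffffffffffffwwwwwwwwbbbbbbbbbbbbb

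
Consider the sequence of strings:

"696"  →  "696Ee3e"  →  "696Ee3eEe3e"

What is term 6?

Each term is the previous one with Ee3e appended.
From 696Ee3eEe3e, 3 further steps: 696Ee3eEe3e → 696Ee3eEe3eEe3e → 696Ee3eEe3eEe3eEe3e → (answer).

696Ee3eEe3eEe3eEe3eEe3e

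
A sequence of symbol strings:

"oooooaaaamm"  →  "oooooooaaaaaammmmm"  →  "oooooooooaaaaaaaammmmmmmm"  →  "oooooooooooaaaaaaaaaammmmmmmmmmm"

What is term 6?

oooooooooooooooaaaaaaaaaaaaaammmmmmmmmmmmmmmmm

Each string has the form o^{2n+3} a^{2n+2} m^{3n-1} (n = 1, 2, …).
For term 6, n = 6, so the run lengths are 15, 14, 17.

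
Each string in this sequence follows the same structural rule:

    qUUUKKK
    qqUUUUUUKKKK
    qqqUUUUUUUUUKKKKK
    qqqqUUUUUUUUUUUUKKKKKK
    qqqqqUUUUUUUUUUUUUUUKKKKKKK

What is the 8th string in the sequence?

Each string has the form q^{n} U^{3n} K^{n+2} (n = 1, 2, …).
For term 8, n = 8, so the run lengths are 8, 24, 10.

qqqqqqqqUUUUUUUUUUUUUUUUUUUUUUUUKKKKKKKKKK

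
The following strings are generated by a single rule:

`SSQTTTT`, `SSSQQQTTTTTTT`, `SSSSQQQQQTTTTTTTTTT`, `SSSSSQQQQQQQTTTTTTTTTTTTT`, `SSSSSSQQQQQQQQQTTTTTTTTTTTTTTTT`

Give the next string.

Term n consists of n+1 S's, followed by 2n-1 Q's, followed by 3n+1 T's (n = 1, 2, …).
For the next term, n = 6, so the run lengths are 7, 11, 19.

SSSSSSSQQQQQQQQQQQTTTTTTTTTTTTTTTTTTT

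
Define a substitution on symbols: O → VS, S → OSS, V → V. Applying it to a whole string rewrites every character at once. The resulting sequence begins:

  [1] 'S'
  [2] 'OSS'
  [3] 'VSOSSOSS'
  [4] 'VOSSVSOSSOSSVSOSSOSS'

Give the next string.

VVSOSSOSSVOSSVSOSSOSSVSOSSOSSVOSSVSOSSOSSVSOSSOSS

φ(VOSSVSOSSOSSVSOSSOSS) expands symbol-by-symbol to V VS OSS OSS V OSS VS OSS OSS VS OSS OSS V OSS VS OSS OSS VS OSS OSS; joining the 20 pieces gives the next term.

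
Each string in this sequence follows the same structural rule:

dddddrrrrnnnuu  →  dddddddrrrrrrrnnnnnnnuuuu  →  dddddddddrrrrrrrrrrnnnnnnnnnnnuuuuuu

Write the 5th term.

dddddddddddddrrrrrrrrrrrrrrrrnnnnnnnnnnnnnnnnnnnuuuuuuuuuu

Reading off run lengths: d runs 5, 7, 9; r runs 4, 7, 10; n runs 3, 7, 11; u runs 2, 4, 6 — each is linear in n (n = 1, 2, …).
Setting n = 5 gives 13, 16, 19, 10 characters in each block.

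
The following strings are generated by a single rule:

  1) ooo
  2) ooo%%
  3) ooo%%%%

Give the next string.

ooo%%%%%%

Each term is the previous one with %% appended.
One more step from ooo%%%% gives the answer.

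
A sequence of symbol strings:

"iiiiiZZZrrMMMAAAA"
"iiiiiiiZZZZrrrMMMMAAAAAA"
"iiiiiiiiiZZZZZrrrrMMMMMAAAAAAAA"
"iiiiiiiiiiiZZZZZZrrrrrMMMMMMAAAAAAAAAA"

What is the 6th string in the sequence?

The n-th term is 2n-1 i's then n Z's then n-1 r's then n M's then 2n-2 A's, where the shown terms are n = 3, 4, 5, 6.
At n = 8 the blocks have lengths 15, 8, 7, 8, 14.

iiiiiiiiiiiiiiiZZZZZZZZrrrrrrrMMMMMMMMAAAAAAAAAAAAAA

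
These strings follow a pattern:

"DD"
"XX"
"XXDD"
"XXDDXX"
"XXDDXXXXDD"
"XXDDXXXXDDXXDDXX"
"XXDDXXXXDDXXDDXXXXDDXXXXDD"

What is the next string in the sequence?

Each term (from the third on) is the previous term followed by the one before it: term 3 = XX·DD = XXDD.
The next term joins XXDDXXXXDDXXDDXXXXDDXXXXDD and XXDDXXXXDDXXDDXX.

XXDDXXXXDDXXDDXXXXDDXXXXDDXXDDXXXXDDXXDDXX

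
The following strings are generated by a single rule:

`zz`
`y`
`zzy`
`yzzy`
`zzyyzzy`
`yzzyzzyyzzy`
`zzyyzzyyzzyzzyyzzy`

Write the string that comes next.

Each term (from the third on) is the two preceding terms concatenated in order: term 3 = zz·y = zzy.
Continuing: yzzyzzyyzzy · zzyyzzyyzzyzzyyzzy gives term 8.

yzzyzzyyzzyzzyyzzyyzzyzzyyzzy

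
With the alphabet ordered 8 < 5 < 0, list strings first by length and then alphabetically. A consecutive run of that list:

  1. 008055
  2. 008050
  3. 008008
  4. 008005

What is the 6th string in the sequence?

Advancing 2 positions from 008005 through 008005 → 008000 reaches term 6.

005888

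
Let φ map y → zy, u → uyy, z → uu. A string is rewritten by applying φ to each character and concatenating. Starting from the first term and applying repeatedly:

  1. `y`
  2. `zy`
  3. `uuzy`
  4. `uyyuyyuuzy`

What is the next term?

Rewriting each symbol of uyyuyyuuzy: u→uyy, y→zy, y→zy, u→uyy, y→zy, y→zy, u→uyy, u→uyy, z→uu, y→zy, which concatenates to uyy zy zy uyy zy zy uyy uyy uu zy.

uyyzyzyuyyzyzyuyyuyyuuzy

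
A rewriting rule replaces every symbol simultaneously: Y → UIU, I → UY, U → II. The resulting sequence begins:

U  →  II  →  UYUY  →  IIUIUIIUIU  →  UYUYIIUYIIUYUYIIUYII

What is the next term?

IIUIUIIUIUUYUYIIUIUUYUYIIUIUIIUIUUYUYIIUIUUYUY

Replace each of the 20 characters of UYUYIIUYIIUYUYIIUYII in place — II UIU II UIU UY UY II UIU UY UY II UIU II UIU UY UY II UIU UY UY — and concatenate.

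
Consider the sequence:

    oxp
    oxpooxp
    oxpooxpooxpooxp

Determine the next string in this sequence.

Each string is two copies of the previous one joined by 'o'.
So the next term is two copies of oxpooxpooxpooxp with 'o' between the halves.

oxpooxpooxpooxpooxpooxpooxpooxp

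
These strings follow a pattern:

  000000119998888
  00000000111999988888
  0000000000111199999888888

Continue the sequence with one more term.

000000000000111119999998888888

Term n consists of 2n+2 0's, followed by n 1's, followed by n+1 9's, followed by n+2 8's, where the shown terms are n = 2, 3, 4.
For the next term, n = 5, so the run lengths are 12, 5, 6, 7.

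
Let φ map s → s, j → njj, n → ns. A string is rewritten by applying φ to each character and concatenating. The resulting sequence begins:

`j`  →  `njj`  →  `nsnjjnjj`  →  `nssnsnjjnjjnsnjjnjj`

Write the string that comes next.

nsssnssnsnjjnjjnsnjjnjjnssnsnjjnjjnsnjjnjj

Replace each of the 19 characters of nssnsnjjnjjnsnjjnjj in place — ns s s ns s ns njj njj ns njj njj ns s ns njj njj ns njj njj — and concatenate.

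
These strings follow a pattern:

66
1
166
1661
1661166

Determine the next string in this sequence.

Each term (from the third on) is the previous term followed by the one before it: term 3 = 1·66 = 166.
So term 6 is 1661166·1661.

16611661661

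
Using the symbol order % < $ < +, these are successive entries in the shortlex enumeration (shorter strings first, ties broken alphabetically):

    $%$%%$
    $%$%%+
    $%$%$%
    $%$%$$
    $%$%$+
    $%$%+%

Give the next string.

The successor of $%$%+% increments the rightmost position that isn't already + and resets every position after it to %.

$%$%+$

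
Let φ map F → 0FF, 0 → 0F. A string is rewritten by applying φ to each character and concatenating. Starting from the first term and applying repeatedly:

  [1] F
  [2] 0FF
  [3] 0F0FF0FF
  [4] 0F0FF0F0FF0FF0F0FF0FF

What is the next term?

Applying the rule to each of the 21 symbols of 0F0FF0F0FF0FF0F0FF0FF gives the pieces 0F 0FF 0F 0FF 0FF 0F 0FF 0F 0FF 0FF 0F 0FF 0FF 0F 0FF 0F 0FF 0FF 0F 0FF 0FF, which concatenate to the answer.

0F0FF0F0FF0FF0F0FF0F0FF0FF0F0FF0FF0F0FF0F0FF0FF0F0FF0FF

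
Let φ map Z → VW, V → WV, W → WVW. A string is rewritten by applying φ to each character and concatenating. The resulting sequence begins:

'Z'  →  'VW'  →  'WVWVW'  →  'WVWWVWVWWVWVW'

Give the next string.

Rewriting the 13 symbols of WVWWVWVWWVWVW one by one yields WVW WV WVW WVW WV WVW WV WVW WVW WV WVW WV WVW; concatenated:

WVWWVWVWWVWWVWVWWVWVWWVWWVWVWWVWVW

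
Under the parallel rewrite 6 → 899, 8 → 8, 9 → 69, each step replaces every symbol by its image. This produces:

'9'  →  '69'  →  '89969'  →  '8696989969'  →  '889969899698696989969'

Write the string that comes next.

886969899698696989969889969899698696989969

Replace each of the 21 characters of 889969899698696989969 in place — 8 8 69 69 899 69 8 69 69 899 69 8 899 69 899 69 8 69 69 899 69 — and concatenate.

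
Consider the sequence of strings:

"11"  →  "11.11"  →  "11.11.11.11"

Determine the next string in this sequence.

s(k+1) = s(k)·.·s(k) — each term doubles the last with '.' between the halves.
One more doubling of 11.11.11.11 gives the answer.

11.11.11.11.11.11.11.11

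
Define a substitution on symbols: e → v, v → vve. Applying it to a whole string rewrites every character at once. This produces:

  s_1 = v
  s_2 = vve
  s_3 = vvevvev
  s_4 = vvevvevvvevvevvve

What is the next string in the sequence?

vvevvevvvevvevvvevvevvevvvevvevvvevvevvev

Applying the rule to each of the 17 symbols of vvevvevvvevvevvve gives the pieces vve vve v vve vve v vve vve vve v vve vve v vve vve vve v, which concatenate to the answer.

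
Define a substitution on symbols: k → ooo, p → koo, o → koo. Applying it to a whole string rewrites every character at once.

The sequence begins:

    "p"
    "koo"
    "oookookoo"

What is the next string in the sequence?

Rewriting each symbol of oookookoo: o→koo, o→koo, o→koo, k→ooo, o→koo, o→koo, k→ooo, o→koo, o→koo, which concatenates to koo koo koo ooo koo koo ooo koo koo.

kookookoooookookoooookookoo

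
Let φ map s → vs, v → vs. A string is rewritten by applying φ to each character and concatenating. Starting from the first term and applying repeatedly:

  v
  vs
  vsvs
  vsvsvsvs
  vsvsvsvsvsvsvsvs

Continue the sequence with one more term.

φ(vsvsvsvsvsvsvsvs) expands symbol-by-symbol to vs vs vs vs vs vs vs vs vs vs vs vs vs vs vs vs; joining the 16 pieces gives the next term.

vsvsvsvsvsvsvsvsvsvsvsvsvsvsvsvs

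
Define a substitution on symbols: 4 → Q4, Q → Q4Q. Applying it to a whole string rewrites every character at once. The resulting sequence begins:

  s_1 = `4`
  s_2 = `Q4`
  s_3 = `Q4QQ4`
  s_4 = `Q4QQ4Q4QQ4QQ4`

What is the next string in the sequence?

Applying the rule to each of the 13 symbols of Q4QQ4Q4QQ4QQ4 gives the pieces Q4Q Q4 Q4Q Q4Q Q4 Q4Q Q4 Q4Q Q4Q Q4 Q4Q Q4Q Q4, which concatenate to the answer.

Q4QQ4Q4QQ4QQ4Q4QQ4Q4QQ4QQ4Q4QQ4QQ4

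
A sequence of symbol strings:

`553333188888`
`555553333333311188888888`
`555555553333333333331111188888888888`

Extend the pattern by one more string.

555555555553333333333333333111111188888888888888

The n-th term is 3n-1 5's then 4n 3's then 2n-1 1's then 3n+2 8's (n = 1, 2, …).
Setting n = 4 gives 11, 16, 7, 14 characters in each block.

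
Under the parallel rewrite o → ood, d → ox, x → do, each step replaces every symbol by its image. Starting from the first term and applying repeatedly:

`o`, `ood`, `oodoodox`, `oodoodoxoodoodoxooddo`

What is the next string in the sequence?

oodoodoxoodoodoxooddooodoodoxoodoodoxooddooodoodoxoxood

φ(oodoodoxoodoodoxooddo) expands symbol-by-symbol to ood ood ox ood ood ox ood do ood ood ox ood ood ox ood do ood ood ox ox ood; joining the 21 pieces gives the next term.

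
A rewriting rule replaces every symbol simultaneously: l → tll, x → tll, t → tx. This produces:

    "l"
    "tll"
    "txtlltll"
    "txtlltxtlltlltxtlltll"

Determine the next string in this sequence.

Rewriting the 21 symbols of txtlltxtlltlltxtlltll one by one yields tx tll tx tll tll tx tll tx tll tll tx tll tll tx tll tx tll tll tx tll tll; concatenated:

txtlltxtlltlltxtlltxtlltlltxtlltlltxtlltxtlltlltxtlltll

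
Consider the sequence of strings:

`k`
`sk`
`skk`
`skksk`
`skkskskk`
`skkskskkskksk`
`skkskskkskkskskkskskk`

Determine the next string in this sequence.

skkskskkskkskskkskskkskkskskkskksk

Each term (from the third on) is the previous term followed by the one before it: term 3 = sk·k = skk.
The next term joins skkskskkskkskskkskskk and skkskskkskksk.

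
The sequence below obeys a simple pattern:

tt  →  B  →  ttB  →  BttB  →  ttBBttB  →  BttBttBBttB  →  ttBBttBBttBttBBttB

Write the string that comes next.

BttBttBBttBttBBttBBttBttBBttB

Each term (from the third on) is the two preceding terms concatenated in order: term 3 = tt·B = ttB.
So term 8 is BttBttBBttB·ttBBttBBttBttBBttB.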